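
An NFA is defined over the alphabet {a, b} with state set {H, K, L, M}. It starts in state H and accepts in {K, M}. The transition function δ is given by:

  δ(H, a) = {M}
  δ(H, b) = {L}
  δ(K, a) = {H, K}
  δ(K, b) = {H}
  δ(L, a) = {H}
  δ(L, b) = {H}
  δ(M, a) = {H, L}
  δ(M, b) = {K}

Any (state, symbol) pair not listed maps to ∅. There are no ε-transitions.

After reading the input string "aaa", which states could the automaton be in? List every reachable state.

Start in {H}.
Read 'a': {H} → {M}.
Read 'a': {M} → {H, L}.
Read 'a': {H, L} → {H, M}.

{H, M}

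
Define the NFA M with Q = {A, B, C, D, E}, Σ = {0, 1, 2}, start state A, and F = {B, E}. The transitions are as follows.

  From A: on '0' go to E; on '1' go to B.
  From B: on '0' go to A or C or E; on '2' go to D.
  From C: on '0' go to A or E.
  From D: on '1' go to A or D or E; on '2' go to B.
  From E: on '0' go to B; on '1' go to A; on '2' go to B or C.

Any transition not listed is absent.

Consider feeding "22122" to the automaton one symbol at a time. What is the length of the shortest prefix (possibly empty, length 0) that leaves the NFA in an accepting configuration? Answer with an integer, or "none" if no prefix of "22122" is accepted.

Start in {A}.
Read '2': {A} → ∅.
The set is empty and remains empty for the remaining 4 symbols.
No reachable set along the way intersects F.

none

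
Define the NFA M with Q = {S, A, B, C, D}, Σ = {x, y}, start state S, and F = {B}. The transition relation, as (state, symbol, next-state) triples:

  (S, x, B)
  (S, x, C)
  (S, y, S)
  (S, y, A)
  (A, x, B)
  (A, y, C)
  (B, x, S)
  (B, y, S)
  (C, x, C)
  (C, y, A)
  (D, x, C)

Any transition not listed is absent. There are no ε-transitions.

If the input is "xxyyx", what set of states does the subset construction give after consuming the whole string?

Start in {S}.
Read 'x': S→{B, C}; now {B, C}.
Read 'x': B→{S}, C→{C}; now {S, C}.
Read 'y': S→{S, A}, C→{A}; now {S, A}.
Read 'y': S→{S, A}, A→{C}; now {S, A, C}.
Read 'x': S→{B, C}, A→{B}, C→{C}; now {B, C}.

{B, C}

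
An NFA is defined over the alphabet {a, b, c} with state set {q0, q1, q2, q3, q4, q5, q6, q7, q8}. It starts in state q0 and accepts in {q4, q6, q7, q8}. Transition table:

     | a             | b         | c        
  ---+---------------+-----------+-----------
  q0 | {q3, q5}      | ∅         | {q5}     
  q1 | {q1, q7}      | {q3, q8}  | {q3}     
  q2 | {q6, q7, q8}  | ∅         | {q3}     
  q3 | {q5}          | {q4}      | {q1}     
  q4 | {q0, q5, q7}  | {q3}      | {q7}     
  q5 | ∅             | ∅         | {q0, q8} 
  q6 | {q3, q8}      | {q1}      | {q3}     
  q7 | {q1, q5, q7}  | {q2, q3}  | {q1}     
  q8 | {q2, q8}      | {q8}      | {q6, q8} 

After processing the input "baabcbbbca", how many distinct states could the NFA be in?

Start in {q0}.
Read 'b': {q0} → ∅.
The set is empty and remains empty for the remaining 9 symbols.
That set has 0 states.

0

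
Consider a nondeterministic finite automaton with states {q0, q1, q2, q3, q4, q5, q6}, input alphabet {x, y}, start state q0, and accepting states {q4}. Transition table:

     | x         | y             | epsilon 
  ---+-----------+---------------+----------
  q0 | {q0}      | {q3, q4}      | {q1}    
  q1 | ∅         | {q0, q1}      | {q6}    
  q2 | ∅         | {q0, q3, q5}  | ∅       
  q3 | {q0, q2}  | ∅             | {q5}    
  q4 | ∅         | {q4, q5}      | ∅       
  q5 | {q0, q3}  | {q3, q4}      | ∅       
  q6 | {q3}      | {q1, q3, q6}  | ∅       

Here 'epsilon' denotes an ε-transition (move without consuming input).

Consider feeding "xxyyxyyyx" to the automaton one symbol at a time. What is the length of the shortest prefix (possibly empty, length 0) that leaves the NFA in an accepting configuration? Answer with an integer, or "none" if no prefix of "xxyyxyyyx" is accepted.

Start: ε-closure({q0}) = {q0, q1, q6}.
Read 'x': q0→{q0}, q1→∅, q6→{q3}; union {q0, q3}; ε-closure = {q0, q1, q3, q5, q6}.
Read 'x': q0→{q0}, q1→∅, q3→{q0, q2}, q5→{q0, q3}, q6→{q3}; union {q0, q2, q3}; ε-closure = {q0, q1, q2, q3, q5, q6}.
Read 'y': q0→{q3, q4}, q1→{q0, q1}, q2→{q0, q3, q5}, q3→∅, q5→{q3, q4}, q6→{q1, q3, q6}; now {q0, q1, q3, q4, q5, q6}.
None of the earlier sets intersect F, but {q0, q1, q3, q4, q5, q6} does.

3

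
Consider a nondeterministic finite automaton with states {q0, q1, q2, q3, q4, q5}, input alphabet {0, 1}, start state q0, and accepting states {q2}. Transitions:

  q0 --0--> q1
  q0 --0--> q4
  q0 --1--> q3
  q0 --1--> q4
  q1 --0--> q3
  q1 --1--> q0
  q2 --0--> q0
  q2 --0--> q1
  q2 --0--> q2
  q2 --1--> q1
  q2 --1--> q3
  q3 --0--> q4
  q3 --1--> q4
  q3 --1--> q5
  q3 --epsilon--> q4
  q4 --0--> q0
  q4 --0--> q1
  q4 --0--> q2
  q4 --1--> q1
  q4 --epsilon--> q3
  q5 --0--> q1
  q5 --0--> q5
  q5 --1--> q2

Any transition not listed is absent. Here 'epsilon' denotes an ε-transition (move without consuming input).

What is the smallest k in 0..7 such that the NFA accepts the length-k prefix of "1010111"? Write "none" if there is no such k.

Start in {q0}.
Read '1': {q0} → {q3, q4}.
Read '0': {q3, q4} → {q0, q1, q2, q3, q4}.
None of the earlier sets intersect F, but {q0, q1, q2, q3, q4} does.

2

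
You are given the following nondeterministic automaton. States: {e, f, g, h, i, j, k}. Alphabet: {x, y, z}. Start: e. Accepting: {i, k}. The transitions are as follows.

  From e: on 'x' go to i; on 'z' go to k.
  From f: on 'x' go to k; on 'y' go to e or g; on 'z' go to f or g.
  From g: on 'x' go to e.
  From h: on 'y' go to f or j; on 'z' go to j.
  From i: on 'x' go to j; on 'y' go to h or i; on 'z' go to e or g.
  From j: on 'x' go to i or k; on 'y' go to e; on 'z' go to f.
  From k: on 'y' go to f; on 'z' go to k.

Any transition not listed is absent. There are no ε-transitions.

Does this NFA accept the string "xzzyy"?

No

Start in {e}.
Read 'x': e→{i}; now {i}.
Read 'z': i→{e, g}; now {e, g}.
Read 'z': e→{k}, g→∅; now {k}.
Read 'y': k→{f}; now {f}.
Read 'y': f→{e, g}; now {e, g}.
The final set {e, g} contains no accepting state.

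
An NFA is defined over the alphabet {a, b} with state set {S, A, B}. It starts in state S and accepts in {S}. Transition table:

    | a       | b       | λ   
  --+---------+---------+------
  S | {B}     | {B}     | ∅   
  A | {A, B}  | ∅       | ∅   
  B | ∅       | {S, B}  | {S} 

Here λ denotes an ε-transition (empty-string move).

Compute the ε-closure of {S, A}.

Begin with {S, A}.
No ε-moves leave this set, so the closure equals the set itself.

{S, A}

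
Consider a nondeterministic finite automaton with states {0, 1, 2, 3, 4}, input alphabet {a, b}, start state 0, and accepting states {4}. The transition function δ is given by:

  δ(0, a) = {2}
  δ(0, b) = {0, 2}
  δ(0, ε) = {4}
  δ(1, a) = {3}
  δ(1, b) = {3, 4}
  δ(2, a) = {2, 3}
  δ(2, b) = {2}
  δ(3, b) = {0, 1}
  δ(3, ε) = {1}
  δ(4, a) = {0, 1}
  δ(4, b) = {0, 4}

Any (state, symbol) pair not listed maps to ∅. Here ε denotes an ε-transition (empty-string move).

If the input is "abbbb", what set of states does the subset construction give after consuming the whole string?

Start: ε-closure({0}) = {0, 4}.
Read 'a': {0, 4} → {0, 1, 2, 4}.
Read 'b': {0, 1, 2, 4} → {0, 1, 2, 3, 4}.
Read 'b': {0, 1, 2, 3, 4} → {0, 1, 2, 3, 4}.
Read 'b': {0, 1, 2, 3, 4} → {0, 1, 2, 3, 4}.
Read 'b': {0, 1, 2, 3, 4} → {0, 1, 2, 3, 4}.

{0, 1, 2, 3, 4}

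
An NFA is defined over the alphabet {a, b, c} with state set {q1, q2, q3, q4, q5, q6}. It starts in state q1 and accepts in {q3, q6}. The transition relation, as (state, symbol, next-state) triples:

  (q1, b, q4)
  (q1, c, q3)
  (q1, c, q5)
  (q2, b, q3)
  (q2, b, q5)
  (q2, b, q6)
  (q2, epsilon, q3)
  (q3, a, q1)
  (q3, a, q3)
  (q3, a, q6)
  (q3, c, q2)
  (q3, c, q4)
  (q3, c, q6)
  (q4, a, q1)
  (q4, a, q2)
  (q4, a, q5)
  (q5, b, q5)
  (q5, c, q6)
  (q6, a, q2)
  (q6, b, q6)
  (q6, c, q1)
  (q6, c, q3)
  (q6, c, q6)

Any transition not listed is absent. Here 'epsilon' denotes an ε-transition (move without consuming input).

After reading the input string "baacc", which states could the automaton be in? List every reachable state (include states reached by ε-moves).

{q1, q2, q3, q4, q5, q6}

Start in {q1}.
Read 'b': {q1} → {q4}.
Read 'a': {q4} → {q1, q2, q3, q5}.
Read 'a': {q1, q2, q3, q5} → {q1, q3, q6}.
Read 'c': {q1, q3, q6} → {q1, q2, q3, q4, q5, q6}.
Read 'c': {q1, q2, q3, q4, q5, q6} → {q1, q2, q3, q4, q5, q6}.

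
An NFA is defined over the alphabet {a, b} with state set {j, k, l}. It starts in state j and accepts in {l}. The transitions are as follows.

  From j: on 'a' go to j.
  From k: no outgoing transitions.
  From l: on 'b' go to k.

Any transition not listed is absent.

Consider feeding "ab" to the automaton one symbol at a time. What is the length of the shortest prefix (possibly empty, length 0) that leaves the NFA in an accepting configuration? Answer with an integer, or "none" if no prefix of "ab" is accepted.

none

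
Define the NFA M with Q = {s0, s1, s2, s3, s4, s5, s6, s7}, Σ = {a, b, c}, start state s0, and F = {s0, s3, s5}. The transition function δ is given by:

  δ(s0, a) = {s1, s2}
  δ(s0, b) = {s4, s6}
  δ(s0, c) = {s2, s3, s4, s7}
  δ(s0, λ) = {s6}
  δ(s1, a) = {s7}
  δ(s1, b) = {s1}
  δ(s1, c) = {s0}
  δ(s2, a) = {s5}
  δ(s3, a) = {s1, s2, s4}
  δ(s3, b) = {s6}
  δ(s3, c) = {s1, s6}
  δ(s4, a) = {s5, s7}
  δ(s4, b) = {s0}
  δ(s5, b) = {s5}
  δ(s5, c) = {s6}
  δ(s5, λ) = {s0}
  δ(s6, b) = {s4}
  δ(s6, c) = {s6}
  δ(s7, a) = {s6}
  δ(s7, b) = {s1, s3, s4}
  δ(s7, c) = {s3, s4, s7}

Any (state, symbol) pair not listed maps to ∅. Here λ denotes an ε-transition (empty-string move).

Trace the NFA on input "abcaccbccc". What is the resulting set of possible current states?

Start: ε-closure({s0}) = {s0, s6}.
Read 'a': s0→{s1, s2}, s6→∅; now {s1, s2}.
Read 'b': s1→{s1}, s2→∅; now {s1}.
Read 'c': s1→{s0}; union {s0}; ε-closure = {s0, s6}.
Read 'a': s0→{s1, s2}, s6→∅; now {s1, s2}.
Read 'c': s1→{s0}, s2→∅; union {s0}; ε-closure = {s0, s6}.
Read 'c': s0→{s2, s3, s4, s7}, s6→{s6}; now {s2, s3, s4, s6, s7}.
Read 'b': s2→∅, s3→{s6}, s4→{s0}, s6→{s4}, s7→{s1, s3, s4}; now {s0, s1, s3, s4, s6}.
Read 'c': s0→{s2, s3, s4, s7}, s1→{s0}, s3→{s1, s6}, s4→∅, s6→{s6}; now {s0, s1, s2, s3, s4, s6, s7}.
Read 'c': s0→{s2, s3, s4, s7}, s1→{s0}, s2→∅, s3→{s1, s6}, s4→∅, s6→{s6}, s7→{s3, s4, s7}; now {s0, s1, s2, s3, s4, s6, s7}.
Read 'c': s0→{s2, s3, s4, s7}, s1→{s0}, s2→∅, s3→{s1, s6}, s4→∅, s6→{s6}, s7→{s3, s4, s7}; now {s0, s1, s2, s3, s4, s6, s7}.

{s0, s1, s2, s3, s4, s6, s7}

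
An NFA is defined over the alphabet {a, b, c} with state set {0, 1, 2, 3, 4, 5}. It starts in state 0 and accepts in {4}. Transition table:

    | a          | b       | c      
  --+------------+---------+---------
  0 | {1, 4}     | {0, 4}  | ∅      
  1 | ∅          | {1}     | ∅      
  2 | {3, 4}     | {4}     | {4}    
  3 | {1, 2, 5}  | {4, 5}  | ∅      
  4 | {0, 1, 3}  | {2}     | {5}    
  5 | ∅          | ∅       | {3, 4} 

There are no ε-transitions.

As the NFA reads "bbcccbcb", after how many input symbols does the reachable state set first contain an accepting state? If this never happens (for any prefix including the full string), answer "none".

Start in {0}.
Read 'b': 0→{0, 4}; now {0, 4}.
None of the earlier sets intersect F, but {0, 4} does.

1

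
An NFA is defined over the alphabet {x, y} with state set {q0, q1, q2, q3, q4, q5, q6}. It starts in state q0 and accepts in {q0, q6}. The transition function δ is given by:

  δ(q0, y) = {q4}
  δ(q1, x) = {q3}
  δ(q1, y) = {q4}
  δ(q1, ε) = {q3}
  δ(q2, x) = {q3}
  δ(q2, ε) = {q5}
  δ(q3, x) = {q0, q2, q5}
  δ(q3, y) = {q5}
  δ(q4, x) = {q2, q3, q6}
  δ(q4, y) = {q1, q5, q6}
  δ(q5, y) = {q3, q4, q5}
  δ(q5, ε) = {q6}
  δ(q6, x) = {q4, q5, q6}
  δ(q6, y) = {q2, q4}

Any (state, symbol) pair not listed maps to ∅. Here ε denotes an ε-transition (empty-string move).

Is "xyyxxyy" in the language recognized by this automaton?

Start in {q0}.
Read 'x': {q0} → ∅.
The set is empty and remains empty for the remaining 6 symbols.
The final set ∅ contains no accepting state.

No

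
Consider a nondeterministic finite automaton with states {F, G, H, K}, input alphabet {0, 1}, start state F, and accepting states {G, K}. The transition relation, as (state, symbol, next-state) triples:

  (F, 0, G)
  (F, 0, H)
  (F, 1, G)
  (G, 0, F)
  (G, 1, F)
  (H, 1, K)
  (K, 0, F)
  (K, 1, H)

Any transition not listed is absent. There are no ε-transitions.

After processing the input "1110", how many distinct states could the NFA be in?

1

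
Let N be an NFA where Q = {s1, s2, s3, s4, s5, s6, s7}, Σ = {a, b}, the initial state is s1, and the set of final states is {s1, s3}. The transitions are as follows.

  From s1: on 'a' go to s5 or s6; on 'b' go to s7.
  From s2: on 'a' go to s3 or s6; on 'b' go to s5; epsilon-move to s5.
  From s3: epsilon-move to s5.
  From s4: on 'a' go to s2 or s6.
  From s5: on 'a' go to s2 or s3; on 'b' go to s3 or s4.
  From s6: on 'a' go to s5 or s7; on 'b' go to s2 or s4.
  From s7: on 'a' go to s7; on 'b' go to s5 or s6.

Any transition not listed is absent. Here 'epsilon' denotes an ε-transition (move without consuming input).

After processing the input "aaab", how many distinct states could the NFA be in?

Start in {s1}.
Read 'a': {s1} → {s5, s6}.
Read 'a': {s5, s6} → {s2, s3, s5, s7}.
Read 'a': {s2, s3, s5, s7} → {s2, s3, s5, s6, s7}.
Read 'b': {s2, s3, s5, s6, s7} → {s2, s3, s4, s5, s6}.
That set has 5 states.

5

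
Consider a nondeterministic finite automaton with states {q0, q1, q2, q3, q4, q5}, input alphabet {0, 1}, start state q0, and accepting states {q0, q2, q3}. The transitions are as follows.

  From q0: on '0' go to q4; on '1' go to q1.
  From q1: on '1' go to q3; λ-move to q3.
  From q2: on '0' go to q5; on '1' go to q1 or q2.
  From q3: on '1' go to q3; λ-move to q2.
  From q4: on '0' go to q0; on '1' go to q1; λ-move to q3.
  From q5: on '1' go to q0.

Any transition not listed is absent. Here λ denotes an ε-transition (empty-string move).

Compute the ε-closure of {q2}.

{q2}

Begin with {q2}.
No ε-moves leave this set, so the closure equals the set itself.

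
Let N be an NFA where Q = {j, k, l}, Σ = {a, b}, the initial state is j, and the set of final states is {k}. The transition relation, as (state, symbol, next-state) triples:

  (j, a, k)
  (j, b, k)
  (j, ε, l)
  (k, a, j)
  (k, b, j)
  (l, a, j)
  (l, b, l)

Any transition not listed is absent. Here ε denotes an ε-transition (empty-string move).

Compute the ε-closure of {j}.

{j, l}

Begin with {j}.
ε-move j → l; add l.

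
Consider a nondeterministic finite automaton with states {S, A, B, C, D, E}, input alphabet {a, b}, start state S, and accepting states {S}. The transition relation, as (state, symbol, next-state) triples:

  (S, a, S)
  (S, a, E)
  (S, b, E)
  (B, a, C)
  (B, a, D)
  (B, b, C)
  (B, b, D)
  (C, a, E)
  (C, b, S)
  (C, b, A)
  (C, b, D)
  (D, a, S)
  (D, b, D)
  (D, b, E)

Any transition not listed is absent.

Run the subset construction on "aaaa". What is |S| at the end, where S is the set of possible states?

Start in {S}.
Read 'a': {S} → {S, E}.
Read 'a': {S, E} → {S, E}.
Read 'a': {S, E} → {S, E}.
Read 'a': {S, E} → {S, E}.
That set has 2 states.

2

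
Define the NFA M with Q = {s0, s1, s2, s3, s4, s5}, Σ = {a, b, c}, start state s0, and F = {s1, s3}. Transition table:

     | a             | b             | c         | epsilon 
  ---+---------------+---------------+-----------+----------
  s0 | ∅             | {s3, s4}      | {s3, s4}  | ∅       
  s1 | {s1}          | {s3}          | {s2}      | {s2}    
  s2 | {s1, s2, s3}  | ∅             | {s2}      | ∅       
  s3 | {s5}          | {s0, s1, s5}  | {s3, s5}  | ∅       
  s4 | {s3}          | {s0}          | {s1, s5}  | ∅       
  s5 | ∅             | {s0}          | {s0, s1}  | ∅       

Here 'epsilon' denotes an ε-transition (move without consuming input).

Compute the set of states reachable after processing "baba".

Start in {s0}.
Read 'b': s0→{s3, s4}; now {s3, s4}.
Read 'a': s3→{s5}, s4→{s3}; now {s3, s5}.
Read 'b': s3→{s0, s1, s5}, s5→{s0}; union {s0, s1, s5}; ε-closure = {s0, s1, s2, s5}.
Read 'a': s0→∅, s1→{s1}, s2→{s1, s2, s3}, s5→∅; now {s1, s2, s3}.

{s1, s2, s3}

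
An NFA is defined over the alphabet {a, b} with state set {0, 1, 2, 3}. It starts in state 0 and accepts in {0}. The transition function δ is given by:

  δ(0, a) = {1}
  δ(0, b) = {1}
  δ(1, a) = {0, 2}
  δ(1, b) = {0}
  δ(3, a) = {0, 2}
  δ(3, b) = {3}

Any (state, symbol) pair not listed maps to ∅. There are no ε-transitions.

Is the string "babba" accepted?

No

Start in {0}.
Read 'b': 0→{1}; now {1}.
Read 'a': 1→{0, 2}; now {0, 2}.
Read 'b': 0→{1}, 2→∅; now {1}.
Read 'b': 1→{0}; now {0}.
Read 'a': 0→{1}; now {1}.
The final set {1} contains no accepting state.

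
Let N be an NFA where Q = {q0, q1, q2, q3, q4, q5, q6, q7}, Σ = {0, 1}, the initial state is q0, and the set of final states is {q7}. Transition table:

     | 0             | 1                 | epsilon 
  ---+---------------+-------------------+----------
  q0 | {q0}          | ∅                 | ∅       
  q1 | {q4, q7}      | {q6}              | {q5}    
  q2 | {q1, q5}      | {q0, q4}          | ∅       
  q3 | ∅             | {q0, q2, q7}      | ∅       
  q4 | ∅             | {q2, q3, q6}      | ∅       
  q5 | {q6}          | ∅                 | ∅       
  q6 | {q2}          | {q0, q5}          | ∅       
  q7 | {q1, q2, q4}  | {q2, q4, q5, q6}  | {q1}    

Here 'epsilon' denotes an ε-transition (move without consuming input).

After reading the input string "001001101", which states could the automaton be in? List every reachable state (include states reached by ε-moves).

Start in {q0}.
Read '0': {q0} → {q0}.
Read '0': {q0} → {q0}.
Read '1': {q0} → ∅.
The set is empty and remains empty for the remaining 6 symbols.

∅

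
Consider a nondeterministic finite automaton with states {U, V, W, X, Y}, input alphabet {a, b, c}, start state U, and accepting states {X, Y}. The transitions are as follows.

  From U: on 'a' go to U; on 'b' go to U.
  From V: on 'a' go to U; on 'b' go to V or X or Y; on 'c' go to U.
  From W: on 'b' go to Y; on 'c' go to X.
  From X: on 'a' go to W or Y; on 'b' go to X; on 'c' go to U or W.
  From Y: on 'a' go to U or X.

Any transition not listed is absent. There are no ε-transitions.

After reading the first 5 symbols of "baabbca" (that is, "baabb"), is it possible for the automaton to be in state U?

Start in {U}.
Read 'b': U→{U}; now {U}.
Read 'a': U→{U}; now {U}.
Read 'a': U→{U}; now {U}.
Read 'b': U→{U}; now {U}.
Read 'b': U→{U}; now {U}.
State U is in {U}.

Yes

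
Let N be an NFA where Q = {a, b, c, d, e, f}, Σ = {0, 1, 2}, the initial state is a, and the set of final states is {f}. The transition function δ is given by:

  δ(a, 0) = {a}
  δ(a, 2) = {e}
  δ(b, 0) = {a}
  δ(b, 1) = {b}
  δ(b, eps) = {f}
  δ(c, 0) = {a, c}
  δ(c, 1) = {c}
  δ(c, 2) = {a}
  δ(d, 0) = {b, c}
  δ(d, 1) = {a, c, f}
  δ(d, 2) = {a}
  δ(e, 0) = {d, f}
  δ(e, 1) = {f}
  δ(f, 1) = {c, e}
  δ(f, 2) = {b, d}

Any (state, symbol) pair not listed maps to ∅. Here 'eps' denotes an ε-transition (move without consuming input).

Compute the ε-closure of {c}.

{c}

Begin with {c}.
No ε-moves leave this set, so the closure equals the set itself.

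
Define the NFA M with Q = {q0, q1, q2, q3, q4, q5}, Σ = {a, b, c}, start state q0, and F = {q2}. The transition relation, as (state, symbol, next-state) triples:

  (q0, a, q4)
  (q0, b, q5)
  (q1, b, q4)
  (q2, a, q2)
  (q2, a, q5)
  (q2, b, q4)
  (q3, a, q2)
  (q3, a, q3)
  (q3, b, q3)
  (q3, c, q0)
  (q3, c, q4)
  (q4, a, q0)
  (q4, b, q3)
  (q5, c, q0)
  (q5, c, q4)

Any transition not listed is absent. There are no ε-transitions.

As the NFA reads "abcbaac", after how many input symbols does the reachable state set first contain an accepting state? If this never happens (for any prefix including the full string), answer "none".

5

Start in {q0}.
Read 'a': {q0} → {q4}.
Read 'b': {q4} → {q3}.
Read 'c': {q3} → {q0, q4}.
Read 'b': {q0, q4} → {q3, q5}.
Read 'a': {q3, q5} → {q2, q3}.
None of the earlier sets intersect F, but {q2, q3} does.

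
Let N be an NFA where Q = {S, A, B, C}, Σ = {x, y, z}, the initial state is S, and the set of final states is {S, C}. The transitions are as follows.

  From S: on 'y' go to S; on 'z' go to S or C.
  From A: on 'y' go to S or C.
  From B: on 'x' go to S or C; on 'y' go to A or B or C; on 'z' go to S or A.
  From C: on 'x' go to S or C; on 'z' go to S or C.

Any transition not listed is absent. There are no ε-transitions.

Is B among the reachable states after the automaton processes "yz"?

No

Start in {S}.
Read 'y': {S} → {S}.
Read 'z': {S} → {S, C}.
State B is not in {S, C}.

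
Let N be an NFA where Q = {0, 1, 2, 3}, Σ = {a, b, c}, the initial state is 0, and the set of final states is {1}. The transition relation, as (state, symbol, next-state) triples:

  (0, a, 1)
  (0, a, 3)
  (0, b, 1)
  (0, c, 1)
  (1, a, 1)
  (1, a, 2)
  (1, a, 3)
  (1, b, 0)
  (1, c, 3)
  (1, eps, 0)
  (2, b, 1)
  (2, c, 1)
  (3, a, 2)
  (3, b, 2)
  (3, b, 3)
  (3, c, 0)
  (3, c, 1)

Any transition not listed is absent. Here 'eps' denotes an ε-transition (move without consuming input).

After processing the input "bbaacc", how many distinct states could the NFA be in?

3

Start in {0}.
Read 'b': {0} → {0, 1}.
Read 'b': {0, 1} → {0, 1}.
Read 'a': {0, 1} → {0, 1, 2, 3}.
Read 'a': {0, 1, 2, 3} → {0, 1, 2, 3}.
Read 'c': {0, 1, 2, 3} → {0, 1, 3}.
Read 'c': {0, 1, 3} → {0, 1, 3}.
That set has 3 states.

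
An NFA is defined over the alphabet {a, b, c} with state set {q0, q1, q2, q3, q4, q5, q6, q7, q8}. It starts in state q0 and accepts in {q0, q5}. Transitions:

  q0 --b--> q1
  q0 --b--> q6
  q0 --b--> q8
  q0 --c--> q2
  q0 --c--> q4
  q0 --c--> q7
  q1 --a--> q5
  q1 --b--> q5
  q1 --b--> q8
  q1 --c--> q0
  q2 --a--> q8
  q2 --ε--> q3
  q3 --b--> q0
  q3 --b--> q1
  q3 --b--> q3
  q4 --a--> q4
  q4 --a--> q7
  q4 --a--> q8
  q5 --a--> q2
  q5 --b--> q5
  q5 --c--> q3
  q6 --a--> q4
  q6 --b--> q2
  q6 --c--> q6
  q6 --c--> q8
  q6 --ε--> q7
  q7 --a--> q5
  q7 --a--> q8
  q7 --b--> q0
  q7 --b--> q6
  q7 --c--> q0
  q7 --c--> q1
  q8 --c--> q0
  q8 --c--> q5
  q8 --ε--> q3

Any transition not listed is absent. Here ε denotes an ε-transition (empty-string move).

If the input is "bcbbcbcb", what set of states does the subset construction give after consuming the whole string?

Start in {q0}.
Read 'b': {q0} → {q1, q3, q6, q7, q8}.
Read 'c': {q1, q3, q6, q7, q8} → {q0, q1, q3, q5, q6, q7, q8}.
Read 'b': {q0, q1, q3, q5, q6, q7, q8} → {q0, q1, q2, q3, q5, q6, q7, q8}.
Read 'b': {q0, q1, q2, q3, q5, q6, q7, q8} → {q0, q1, q2, q3, q5, q6, q7, q8}.
Read 'c': {q0, q1, q2, q3, q5, q6, q7, q8} → {q0, q1, q2, q3, q4, q5, q6, q7, q8}.
Read 'b': {q0, q1, q2, q3, q4, q5, q6, q7, q8} → {q0, q1, q2, q3, q5, q6, q7, q8}.
Read 'c': {q0, q1, q2, q3, q5, q6, q7, q8} → {q0, q1, q2, q3, q4, q5, q6, q7, q8}.
Read 'b': {q0, q1, q2, q3, q4, q5, q6, q7, q8} → {q0, q1, q2, q3, q5, q6, q7, q8}.

{q0, q1, q2, q3, q5, q6, q7, q8}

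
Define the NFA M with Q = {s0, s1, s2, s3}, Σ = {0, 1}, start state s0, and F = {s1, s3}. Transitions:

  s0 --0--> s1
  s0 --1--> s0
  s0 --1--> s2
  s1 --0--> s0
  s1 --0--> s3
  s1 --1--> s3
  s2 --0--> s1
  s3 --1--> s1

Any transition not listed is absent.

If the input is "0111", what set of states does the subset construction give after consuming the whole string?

Start in {s0}.
Read '0': s0→{s1}; now {s1}.
Read '1': s1→{s3}; now {s3}.
Read '1': s3→{s1}; now {s1}.
Read '1': s1→{s3}; now {s3}.

{s3}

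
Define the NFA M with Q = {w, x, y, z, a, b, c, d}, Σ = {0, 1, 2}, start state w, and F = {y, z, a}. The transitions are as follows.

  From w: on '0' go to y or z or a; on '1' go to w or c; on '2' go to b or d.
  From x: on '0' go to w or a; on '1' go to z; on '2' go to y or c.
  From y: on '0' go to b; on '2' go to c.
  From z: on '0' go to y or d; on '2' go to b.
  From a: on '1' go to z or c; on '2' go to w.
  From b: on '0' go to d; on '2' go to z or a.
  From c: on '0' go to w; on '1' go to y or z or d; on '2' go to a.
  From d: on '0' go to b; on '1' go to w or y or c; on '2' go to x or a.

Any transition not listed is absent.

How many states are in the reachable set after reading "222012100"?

5

Start in {w}.
Read '2': {w} → {b, d}.
Read '2': {b, d} → {x, z, a}.
Read '2': {x, z, a} → {w, y, b, c}.
Read '0': {w, y, b, c} → {w, y, z, a, b, d}.
Read '1': {w, y, z, a, b, d} → {w, y, z, c}.
Read '2': {w, y, z, c} → {a, b, c, d}.
Read '1': {a, b, c, d} → {w, y, z, c, d}.
Read '0': {w, y, z, c, d} → {w, y, z, a, b, d}.
Read '0': {w, y, z, a, b, d} → {y, z, a, b, d}.
That set has 5 states.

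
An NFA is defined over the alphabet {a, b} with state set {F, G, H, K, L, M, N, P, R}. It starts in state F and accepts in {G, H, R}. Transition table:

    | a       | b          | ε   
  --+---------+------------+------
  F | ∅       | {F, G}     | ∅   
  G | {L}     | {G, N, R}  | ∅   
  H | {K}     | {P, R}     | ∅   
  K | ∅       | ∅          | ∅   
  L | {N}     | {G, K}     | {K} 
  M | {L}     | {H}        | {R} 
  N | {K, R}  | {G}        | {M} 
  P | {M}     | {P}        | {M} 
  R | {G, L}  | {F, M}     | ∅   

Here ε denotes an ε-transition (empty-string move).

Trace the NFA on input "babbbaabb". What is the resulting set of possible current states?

{F, G, H, M, N, P, R}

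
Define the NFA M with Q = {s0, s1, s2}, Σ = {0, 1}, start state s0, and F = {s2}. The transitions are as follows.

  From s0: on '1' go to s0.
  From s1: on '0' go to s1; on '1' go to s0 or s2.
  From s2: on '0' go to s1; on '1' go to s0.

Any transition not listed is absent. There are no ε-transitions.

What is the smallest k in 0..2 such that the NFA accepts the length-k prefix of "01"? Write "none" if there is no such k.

none

Start in {s0}.
Read '0': s0→∅; now ∅.
The set is empty and remains empty for the remaining 1 symbol.
No reachable set along the way intersects F.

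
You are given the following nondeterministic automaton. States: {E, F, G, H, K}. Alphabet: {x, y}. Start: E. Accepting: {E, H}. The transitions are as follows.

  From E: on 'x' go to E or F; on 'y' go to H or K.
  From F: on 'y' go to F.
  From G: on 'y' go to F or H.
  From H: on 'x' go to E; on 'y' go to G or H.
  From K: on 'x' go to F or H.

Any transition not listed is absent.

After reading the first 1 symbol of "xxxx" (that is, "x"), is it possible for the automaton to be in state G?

Start in {E}.
Read 'x': E→{E, F}; now {E, F}.
State G is not in {E, F}.

No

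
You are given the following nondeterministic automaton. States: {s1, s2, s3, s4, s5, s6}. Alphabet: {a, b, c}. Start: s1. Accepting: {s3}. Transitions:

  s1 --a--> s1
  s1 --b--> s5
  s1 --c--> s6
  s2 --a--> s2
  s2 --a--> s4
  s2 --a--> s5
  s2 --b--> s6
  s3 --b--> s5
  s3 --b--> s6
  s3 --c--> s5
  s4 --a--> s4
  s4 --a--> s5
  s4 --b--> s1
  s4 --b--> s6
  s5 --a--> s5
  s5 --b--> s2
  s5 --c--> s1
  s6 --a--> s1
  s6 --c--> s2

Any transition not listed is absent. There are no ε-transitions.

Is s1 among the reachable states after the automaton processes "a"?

Start in {s1}.
Read 'a': {s1} → {s1}.
State s1 is in {s1}.

Yes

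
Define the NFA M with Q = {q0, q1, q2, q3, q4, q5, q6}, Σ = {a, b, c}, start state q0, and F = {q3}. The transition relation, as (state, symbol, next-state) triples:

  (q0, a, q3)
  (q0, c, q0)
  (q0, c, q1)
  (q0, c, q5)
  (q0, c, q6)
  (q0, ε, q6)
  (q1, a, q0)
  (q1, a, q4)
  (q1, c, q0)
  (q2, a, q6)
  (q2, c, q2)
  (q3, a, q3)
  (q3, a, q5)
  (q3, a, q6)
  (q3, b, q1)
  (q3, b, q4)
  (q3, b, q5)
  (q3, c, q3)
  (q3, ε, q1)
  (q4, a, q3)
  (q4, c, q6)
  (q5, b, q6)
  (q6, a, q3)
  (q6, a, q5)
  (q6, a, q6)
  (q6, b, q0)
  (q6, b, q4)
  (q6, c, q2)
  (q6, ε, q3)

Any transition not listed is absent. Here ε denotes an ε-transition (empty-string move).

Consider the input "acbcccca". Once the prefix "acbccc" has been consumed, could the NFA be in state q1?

Start: ε-closure({q0}) = {q0, q1, q3, q6}.
Read 'a': q0→{q3}, q1→{q0, q4}, q3→{q3, q5, q6}, q6→{q3, q5, q6}; union {q0, q3, q4, q5, q6}; ε-closure = {q0, q1, q3, q4, q5, q6}.
Read 'c': q0→{q0, q1, q5, q6}, q1→{q0}, q3→{q3}, q4→{q6}, q5→∅, q6→{q2}; now {q0, q1, q2, q3, q5, q6}.
Read 'b': q0→∅, q1→∅, q2→∅, q3→{q1, q4, q5}, q5→{q6}, q6→{q0, q4}; union {q0, q1, q4, q5, q6}; ε-closure = {q0, q1, q3, q4, q5, q6}.
Read 'c': q0→{q0, q1, q5, q6}, q1→{q0}, q3→{q3}, q4→{q6}, q5→∅, q6→{q2}; now {q0, q1, q2, q3, q5, q6}.
Read 'c': q0→{q0, q1, q5, q6}, q1→{q0}, q2→{q2}, q3→{q3}, q5→∅, q6→{q2}; now {q0, q1, q2, q3, q5, q6}.
Read 'c': q0→{q0, q1, q5, q6}, q1→{q0}, q2→{q2}, q3→{q3}, q5→∅, q6→{q2}; now {q0, q1, q2, q3, q5, q6}.
State q1 is in {q0, q1, q2, q3, q5, q6}.

Yes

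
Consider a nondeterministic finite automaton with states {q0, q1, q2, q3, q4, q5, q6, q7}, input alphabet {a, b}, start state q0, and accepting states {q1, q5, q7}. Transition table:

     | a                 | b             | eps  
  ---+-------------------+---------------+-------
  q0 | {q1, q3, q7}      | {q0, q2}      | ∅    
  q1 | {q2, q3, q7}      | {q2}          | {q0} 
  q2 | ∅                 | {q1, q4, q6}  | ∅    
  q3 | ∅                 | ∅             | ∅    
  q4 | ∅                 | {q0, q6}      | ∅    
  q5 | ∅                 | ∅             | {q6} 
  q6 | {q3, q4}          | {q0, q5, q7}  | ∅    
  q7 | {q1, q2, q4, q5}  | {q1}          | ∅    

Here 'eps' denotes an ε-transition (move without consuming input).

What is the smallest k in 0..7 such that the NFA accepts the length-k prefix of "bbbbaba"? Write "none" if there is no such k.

Start in {q0}.
Read 'b': {q0} → {q0, q2}.
Read 'b': {q0, q2} → {q0, q1, q2, q4, q6}.
None of the earlier sets intersect F, but {q0, q1, q2, q4, q6} does.

2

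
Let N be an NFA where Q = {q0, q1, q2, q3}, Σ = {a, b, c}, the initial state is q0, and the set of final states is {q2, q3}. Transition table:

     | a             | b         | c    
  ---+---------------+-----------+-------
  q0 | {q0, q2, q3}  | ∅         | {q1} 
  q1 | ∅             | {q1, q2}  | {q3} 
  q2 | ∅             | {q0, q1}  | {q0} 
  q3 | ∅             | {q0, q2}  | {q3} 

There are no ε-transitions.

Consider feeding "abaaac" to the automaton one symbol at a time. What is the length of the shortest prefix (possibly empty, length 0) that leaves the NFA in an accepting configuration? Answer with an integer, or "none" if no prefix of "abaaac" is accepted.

Start in {q0}.
Read 'a': {q0} → {q0, q2, q3}.
None of the earlier sets intersect F, but {q0, q2, q3} does.

1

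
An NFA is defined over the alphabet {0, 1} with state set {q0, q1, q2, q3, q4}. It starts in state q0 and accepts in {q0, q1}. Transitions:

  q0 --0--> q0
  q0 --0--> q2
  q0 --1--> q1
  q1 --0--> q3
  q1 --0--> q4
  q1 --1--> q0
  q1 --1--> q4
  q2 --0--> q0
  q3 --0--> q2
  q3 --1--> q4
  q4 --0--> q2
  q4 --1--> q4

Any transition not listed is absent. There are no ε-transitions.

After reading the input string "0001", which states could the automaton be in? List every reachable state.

Start in {q0}.
Read '0': {q0} → {q0, q2}.
Read '0': {q0, q2} → {q0, q2}.
Read '0': {q0, q2} → {q0, q2}.
Read '1': {q0, q2} → {q1}.

{q1}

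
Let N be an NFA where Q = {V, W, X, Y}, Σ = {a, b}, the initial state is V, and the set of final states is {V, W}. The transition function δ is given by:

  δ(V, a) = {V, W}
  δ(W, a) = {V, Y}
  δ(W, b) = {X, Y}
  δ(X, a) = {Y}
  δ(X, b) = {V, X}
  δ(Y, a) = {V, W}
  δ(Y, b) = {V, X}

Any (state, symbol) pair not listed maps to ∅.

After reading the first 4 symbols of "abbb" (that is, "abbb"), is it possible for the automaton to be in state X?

Start in {V}.
Read 'a': V→{V, W}; now {V, W}.
Read 'b': V→∅, W→{X, Y}; now {X, Y}.
Read 'b': X→{V, X}, Y→{V, X}; now {V, X}.
Read 'b': V→∅, X→{V, X}; now {V, X}.
State X is in {V, X}.

Yes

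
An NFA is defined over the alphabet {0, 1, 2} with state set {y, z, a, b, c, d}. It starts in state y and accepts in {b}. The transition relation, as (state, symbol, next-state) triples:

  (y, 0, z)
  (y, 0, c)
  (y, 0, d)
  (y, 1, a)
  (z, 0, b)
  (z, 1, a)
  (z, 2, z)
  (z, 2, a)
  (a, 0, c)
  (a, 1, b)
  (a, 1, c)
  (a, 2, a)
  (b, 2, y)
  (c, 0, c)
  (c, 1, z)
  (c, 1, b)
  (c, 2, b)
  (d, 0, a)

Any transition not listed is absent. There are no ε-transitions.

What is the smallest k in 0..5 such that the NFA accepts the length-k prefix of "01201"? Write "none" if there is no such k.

2

Start in {y}.
Read '0': {y} → {z, c, d}.
Read '1': {z, c, d} → {z, a, b}.
None of the earlier sets intersect F, but {z, a, b} does.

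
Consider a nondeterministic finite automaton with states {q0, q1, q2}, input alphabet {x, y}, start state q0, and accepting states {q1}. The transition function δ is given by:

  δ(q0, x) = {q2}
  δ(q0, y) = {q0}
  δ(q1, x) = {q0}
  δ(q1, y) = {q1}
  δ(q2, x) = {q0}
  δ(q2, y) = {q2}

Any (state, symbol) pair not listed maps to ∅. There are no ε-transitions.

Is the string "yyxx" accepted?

No

Start in {q0}.
Read 'y': q0→{q0}; now {q0}.
Read 'y': q0→{q0}; now {q0}.
Read 'x': q0→{q2}; now {q2}.
Read 'x': q2→{q0}; now {q0}.
The final set {q0} contains no accepting state.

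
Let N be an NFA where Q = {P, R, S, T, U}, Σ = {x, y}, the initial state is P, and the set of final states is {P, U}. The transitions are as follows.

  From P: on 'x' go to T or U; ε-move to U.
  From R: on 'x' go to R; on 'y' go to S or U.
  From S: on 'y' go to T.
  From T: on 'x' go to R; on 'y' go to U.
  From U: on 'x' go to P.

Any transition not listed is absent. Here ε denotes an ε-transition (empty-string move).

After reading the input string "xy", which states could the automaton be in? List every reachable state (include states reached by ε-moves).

Start: ε-closure({P}) = {P, U}.
Read 'x': P→{T, U}, U→{P}; now {P, T, U}.
Read 'y': P→∅, T→{U}, U→∅; now {U}.

{U}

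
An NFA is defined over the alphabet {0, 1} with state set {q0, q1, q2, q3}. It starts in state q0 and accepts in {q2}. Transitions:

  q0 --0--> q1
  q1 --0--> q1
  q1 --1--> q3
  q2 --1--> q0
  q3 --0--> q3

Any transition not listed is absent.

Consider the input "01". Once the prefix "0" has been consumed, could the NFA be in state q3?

No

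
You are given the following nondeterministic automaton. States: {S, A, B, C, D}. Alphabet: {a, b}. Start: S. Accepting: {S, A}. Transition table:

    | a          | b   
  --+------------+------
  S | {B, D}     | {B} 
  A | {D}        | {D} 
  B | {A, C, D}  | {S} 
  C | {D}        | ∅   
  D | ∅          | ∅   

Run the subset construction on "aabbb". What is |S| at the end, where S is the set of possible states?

0

Start in {S}.
Read 'a': {S} → {B, D}.
Read 'a': {B, D} → {A, C, D}.
Read 'b': {A, C, D} → {D}.
Read 'b': {D} → ∅.
The set is empty and remains empty for the remaining 1 symbol.
That set has 0 states.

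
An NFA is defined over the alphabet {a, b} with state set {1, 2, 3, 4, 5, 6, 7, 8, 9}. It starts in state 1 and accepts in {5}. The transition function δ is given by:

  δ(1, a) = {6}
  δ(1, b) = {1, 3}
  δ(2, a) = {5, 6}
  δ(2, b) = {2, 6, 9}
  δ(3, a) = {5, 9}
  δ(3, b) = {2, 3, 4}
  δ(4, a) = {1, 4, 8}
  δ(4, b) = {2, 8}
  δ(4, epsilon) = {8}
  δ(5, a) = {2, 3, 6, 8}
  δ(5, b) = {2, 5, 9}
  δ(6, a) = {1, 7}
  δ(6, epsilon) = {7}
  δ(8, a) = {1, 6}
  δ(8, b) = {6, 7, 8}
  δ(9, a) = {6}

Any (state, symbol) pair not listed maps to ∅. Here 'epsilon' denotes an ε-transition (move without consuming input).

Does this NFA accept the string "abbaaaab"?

No

Start in {1}.
Read 'a': 1→{6}; union {6}; ε-closure = {6, 7}.
Read 'b': 6→∅, 7→∅; now ∅.
The set is empty and remains empty for the remaining 6 symbols.
The final set ∅ contains no accepting state.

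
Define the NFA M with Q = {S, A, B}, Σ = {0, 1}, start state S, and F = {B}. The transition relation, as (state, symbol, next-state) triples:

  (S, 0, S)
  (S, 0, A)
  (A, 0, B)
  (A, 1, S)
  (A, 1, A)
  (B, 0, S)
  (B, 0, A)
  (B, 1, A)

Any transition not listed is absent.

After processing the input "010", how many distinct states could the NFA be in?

3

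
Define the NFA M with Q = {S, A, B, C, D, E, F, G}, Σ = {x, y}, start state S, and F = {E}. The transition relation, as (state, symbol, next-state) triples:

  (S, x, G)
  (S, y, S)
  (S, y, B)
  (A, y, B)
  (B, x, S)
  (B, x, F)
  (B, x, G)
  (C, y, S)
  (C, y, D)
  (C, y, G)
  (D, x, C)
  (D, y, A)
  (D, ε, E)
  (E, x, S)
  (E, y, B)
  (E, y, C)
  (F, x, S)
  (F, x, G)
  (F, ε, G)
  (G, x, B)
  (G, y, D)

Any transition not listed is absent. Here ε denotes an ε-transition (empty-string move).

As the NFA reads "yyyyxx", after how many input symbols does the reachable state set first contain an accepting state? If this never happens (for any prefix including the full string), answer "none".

Start in {S}.
Read 'y': S→{S, B}; now {S, B}.
Read 'y': S→{S, B}, B→∅; now {S, B}.
Read 'y': S→{S, B}, B→∅; now {S, B}.
Read 'y': S→{S, B}, B→∅; now {S, B}.
Read 'x': S→{G}, B→{S, F, G}; now {S, F, G}.
Read 'x': S→{G}, F→{S, G}, G→{B}; now {S, B, G}.
No reachable set along the way intersects F.

none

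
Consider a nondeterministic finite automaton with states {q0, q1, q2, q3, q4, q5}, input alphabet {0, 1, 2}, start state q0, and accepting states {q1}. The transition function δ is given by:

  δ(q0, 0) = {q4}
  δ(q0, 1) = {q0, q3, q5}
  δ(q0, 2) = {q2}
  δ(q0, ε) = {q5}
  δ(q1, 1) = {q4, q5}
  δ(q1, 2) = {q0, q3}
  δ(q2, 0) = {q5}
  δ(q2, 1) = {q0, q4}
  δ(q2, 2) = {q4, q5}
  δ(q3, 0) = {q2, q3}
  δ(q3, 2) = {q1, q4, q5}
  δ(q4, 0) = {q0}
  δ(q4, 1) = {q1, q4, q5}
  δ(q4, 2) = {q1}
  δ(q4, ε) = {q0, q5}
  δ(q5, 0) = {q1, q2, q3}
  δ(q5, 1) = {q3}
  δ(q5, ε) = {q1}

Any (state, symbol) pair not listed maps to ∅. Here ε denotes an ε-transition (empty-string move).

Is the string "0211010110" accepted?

Start: ε-closure({q0}) = {q0, q1, q5}.
Read '0': q0→{q4}, q1→∅, q5→{q1, q2, q3}; union {q1, q2, q3, q4}; ε-closure = {q0, q1, q2, q3, q4, q5}.
Read '2': q0→{q2}, q1→{q0, q3}, q2→{q4, q5}, q3→{q1, q4, q5}, q4→{q1}, q5→∅; now {q0, q1, q2, q3, q4, q5}.
Read '1': q0→{q0, q3, q5}, q1→{q4, q5}, q2→{q0, q4}, q3→∅, q4→{q1, q4, q5}, q5→{q3}; now {q0, q1, q3, q4, q5}.
Read '1': q0→{q0, q3, q5}, q1→{q4, q5}, q3→∅, q4→{q1, q4, q5}, q5→{q3}; now {q0, q1, q3, q4, q5}.
Read '0': q0→{q4}, q1→∅, q3→{q2, q3}, q4→{q0}, q5→{q1, q2, q3}; union {q0, q1, q2, q3, q4}; ε-closure = {q0, q1, q2, q3, q4, q5}.
Read '1': q0→{q0, q3, q5}, q1→{q4, q5}, q2→{q0, q4}, q3→∅, q4→{q1, q4, q5}, q5→{q3}; now {q0, q1, q3, q4, q5}.
Read '0': q0→{q4}, q1→∅, q3→{q2, q3}, q4→{q0}, q5→{q1, q2, q3}; union {q0, q1, q2, q3, q4}; ε-closure = {q0, q1, q2, q3, q4, q5}.
Read '1': q0→{q0, q3, q5}, q1→{q4, q5}, q2→{q0, q4}, q3→∅, q4→{q1, q4, q5}, q5→{q3}; now {q0, q1, q3, q4, q5}.
Read '1': q0→{q0, q3, q5}, q1→{q4, q5}, q3→∅, q4→{q1, q4, q5}, q5→{q3}; now {q0, q1, q3, q4, q5}.
Read '0': q0→{q4}, q1→∅, q3→{q2, q3}, q4→{q0}, q5→{q1, q2, q3}; union {q0, q1, q2, q3, q4}; ε-closure = {q0, q1, q2, q3, q4, q5}.
The final set {q0, q1, q2, q3, q4, q5} contains the accepting state q1.

Yes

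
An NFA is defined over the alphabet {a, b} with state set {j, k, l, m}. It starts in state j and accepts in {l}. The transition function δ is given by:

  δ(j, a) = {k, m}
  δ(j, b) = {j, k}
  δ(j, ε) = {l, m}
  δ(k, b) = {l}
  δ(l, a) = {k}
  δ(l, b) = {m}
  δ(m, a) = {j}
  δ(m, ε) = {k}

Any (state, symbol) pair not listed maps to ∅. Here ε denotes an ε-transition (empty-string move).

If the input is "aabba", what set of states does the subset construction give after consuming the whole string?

Start: ε-closure({j}) = {j, k, l, m}.
Read 'a': j→{k, m}, k→∅, l→{k}, m→{j}; union {j, k, m}; ε-closure = {j, k, l, m}.
Read 'a': j→{k, m}, k→∅, l→{k}, m→{j}; union {j, k, m}; ε-closure = {j, k, l, m}.
Read 'b': j→{j, k}, k→{l}, l→{m}, m→∅; now {j, k, l, m}.
Read 'b': j→{j, k}, k→{l}, l→{m}, m→∅; now {j, k, l, m}.
Read 'a': j→{k, m}, k→∅, l→{k}, m→{j}; union {j, k, m}; ε-closure = {j, k, l, m}.

{j, k, l, m}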